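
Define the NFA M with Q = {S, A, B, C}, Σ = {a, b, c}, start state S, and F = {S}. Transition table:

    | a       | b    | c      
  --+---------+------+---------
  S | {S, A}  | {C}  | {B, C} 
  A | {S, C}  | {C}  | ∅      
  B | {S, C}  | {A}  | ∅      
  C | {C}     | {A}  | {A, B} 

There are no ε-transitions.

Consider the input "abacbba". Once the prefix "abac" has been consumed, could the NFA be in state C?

No

Start in {S}.
Read 'a': S→{S, A}; now {S, A}.
Read 'b': S→{C}, A→{C}; now {C}.
Read 'a': C→{C}; now {C}.
Read 'c': C→{A, B}; now {A, B}.
State C is not in {A, B}.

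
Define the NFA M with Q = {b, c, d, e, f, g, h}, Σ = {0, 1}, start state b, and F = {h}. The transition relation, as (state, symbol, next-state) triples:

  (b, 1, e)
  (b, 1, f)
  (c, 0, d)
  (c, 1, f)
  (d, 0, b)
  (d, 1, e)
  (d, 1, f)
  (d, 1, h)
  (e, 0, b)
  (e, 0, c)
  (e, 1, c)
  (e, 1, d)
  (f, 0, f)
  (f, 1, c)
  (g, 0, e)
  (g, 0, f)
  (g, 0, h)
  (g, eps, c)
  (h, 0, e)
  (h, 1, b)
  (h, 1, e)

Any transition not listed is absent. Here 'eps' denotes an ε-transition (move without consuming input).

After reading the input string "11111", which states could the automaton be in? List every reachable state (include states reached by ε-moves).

{c, d, e, f, h}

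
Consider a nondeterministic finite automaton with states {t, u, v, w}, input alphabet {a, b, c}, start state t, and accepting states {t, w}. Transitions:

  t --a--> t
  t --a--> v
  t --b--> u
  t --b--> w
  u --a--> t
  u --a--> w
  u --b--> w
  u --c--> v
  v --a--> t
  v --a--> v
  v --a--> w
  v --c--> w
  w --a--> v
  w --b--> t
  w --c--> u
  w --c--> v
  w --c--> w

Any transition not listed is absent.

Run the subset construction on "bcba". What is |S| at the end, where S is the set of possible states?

2

Start in {t}.
Read 'b': t→{u, w}; now {u, w}.
Read 'c': u→{v}, w→{u, v, w}; now {u, v, w}.
Read 'b': u→{w}, v→∅, w→{t}; now {t, w}.
Read 'a': t→{t, v}, w→{v}; now {t, v}.
That set has 2 states.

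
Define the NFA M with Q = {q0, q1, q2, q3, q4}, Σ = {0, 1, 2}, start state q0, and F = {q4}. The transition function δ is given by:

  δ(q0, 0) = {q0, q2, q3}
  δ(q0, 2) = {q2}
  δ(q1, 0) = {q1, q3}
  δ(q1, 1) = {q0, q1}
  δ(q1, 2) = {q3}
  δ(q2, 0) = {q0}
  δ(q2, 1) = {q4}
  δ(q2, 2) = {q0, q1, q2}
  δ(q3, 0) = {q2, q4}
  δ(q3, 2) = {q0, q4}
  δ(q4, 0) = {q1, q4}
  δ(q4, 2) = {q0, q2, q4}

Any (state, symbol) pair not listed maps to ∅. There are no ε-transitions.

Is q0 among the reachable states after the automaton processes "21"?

Start in {q0}.
Read '2': {q0} → {q2}.
Read '1': {q2} → {q4}.
State q0 is not in {q4}.

No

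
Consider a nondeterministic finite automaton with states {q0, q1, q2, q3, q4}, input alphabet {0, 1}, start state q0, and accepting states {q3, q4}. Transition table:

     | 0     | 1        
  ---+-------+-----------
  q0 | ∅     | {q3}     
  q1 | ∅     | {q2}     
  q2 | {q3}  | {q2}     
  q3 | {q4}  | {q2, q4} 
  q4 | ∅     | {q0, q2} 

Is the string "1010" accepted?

Yes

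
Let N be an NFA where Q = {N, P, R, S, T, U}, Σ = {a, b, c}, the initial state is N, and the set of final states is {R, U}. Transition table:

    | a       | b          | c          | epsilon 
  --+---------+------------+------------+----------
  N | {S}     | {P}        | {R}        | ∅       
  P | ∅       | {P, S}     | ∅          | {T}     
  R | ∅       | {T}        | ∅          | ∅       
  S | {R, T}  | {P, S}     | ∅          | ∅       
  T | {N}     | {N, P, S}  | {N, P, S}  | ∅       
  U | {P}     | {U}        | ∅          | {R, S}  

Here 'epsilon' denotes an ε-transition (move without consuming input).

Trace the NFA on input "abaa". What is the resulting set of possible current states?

Start in {N}.
Read 'a': N→{S}; now {S}.
Read 'b': S→{P, S}; union {P, S}; ε-closure = {P, S, T}.
Read 'a': P→∅, S→{R, T}, T→{N}; now {N, R, T}.
Read 'a': N→{S}, R→∅, T→{N}; now {N, S}.

{N, S}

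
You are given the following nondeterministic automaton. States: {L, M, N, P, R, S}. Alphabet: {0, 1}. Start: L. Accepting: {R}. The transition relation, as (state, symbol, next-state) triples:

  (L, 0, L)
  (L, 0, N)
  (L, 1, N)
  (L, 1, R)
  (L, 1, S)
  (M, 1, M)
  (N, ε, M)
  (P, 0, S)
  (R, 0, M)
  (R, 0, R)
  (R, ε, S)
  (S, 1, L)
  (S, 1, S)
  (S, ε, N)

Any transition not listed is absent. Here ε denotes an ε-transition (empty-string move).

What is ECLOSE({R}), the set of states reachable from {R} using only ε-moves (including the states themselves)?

Begin with {R}.
ε-move R → S; add S.
ε-move S → N; add N.
ε-move N → M; add M.

{M, N, R, S}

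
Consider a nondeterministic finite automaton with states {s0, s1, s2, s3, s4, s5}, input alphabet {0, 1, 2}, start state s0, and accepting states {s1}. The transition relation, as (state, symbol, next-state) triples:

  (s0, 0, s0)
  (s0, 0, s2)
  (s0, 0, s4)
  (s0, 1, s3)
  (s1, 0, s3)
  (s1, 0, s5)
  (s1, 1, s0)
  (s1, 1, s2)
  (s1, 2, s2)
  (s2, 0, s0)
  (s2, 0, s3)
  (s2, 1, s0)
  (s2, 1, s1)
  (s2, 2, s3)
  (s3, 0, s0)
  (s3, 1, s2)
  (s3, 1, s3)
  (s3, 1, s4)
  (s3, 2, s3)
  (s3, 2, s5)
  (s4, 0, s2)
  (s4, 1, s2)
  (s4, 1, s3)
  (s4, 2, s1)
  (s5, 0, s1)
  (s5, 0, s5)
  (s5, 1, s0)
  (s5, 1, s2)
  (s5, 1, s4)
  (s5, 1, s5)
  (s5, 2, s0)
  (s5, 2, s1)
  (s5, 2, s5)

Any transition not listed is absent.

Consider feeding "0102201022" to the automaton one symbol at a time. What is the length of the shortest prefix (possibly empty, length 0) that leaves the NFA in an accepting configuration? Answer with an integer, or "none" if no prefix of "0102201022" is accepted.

Start in {s0}.
Read '0': s0→{s0, s2, s4}; now {s0, s2, s4}.
Read '1': s0→{s3}, s2→{s0, s1}, s4→{s2, s3}; now {s0, s1, s2, s3}.
None of the earlier sets intersect F, but {s0, s1, s2, s3} does.

2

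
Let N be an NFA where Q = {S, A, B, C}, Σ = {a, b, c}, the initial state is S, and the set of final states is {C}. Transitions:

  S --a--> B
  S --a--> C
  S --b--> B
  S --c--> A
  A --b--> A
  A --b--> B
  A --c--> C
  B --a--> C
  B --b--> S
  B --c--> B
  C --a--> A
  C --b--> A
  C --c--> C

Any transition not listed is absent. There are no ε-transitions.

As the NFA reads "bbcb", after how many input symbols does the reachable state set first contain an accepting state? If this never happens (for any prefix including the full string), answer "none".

none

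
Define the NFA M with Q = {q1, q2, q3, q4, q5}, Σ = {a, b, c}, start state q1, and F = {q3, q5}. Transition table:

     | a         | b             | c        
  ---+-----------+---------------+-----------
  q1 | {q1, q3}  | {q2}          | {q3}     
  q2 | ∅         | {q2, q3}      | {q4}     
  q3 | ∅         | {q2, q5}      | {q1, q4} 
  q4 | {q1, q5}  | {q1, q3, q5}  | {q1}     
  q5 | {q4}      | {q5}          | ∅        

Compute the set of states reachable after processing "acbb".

{q2, q3, q5}

Start in {q1}.
Read 'a': q1→{q1, q3}; now {q1, q3}.
Read 'c': q1→{q3}, q3→{q1, q4}; now {q1, q3, q4}.
Read 'b': q1→{q2}, q3→{q2, q5}, q4→{q1, q3, q5}; now {q1, q2, q3, q5}.
Read 'b': q1→{q2}, q2→{q2, q3}, q3→{q2, q5}, q5→{q5}; now {q2, q3, q5}.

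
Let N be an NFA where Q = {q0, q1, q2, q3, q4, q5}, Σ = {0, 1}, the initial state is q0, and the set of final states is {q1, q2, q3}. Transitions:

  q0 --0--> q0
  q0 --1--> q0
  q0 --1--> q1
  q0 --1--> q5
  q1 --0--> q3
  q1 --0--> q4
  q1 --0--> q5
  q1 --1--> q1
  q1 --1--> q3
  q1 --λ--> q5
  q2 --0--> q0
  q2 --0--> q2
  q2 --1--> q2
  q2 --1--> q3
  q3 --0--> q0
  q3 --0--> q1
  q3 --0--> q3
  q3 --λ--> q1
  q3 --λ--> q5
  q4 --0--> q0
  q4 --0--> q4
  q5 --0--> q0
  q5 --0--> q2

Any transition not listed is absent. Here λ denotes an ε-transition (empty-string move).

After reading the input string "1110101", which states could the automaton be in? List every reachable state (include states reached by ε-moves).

Start in {q0}.
Read '1': {q0} → {q0, q1, q5}.
Read '1': {q0, q1, q5} → {q0, q1, q3, q5}.
Read '1': {q0, q1, q3, q5} → {q0, q1, q3, q5}.
Read '0': {q0, q1, q3, q5} → {q0, q1, q2, q3, q4, q5}.
Read '1': {q0, q1, q2, q3, q4, q5} → {q0, q1, q2, q3, q5}.
Read '0': {q0, q1, q2, q3, q5} → {q0, q1, q2, q3, q4, q5}.
Read '1': {q0, q1, q2, q3, q4, q5} → {q0, q1, q2, q3, q5}.

{q0, q1, q2, q3, q5}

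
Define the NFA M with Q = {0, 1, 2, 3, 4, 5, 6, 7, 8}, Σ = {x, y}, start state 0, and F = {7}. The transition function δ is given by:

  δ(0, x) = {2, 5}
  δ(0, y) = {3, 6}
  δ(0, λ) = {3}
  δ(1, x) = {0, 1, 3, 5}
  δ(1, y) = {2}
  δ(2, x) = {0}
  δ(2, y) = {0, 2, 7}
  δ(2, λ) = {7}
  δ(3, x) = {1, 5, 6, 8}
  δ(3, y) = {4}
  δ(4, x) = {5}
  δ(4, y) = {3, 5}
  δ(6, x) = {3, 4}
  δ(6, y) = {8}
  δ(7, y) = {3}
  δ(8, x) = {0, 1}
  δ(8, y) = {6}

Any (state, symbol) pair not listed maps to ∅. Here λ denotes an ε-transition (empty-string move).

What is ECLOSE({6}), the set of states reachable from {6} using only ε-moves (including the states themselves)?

Begin with {6}.
No ε-moves leave this set, so the closure equals the set itself.

{6}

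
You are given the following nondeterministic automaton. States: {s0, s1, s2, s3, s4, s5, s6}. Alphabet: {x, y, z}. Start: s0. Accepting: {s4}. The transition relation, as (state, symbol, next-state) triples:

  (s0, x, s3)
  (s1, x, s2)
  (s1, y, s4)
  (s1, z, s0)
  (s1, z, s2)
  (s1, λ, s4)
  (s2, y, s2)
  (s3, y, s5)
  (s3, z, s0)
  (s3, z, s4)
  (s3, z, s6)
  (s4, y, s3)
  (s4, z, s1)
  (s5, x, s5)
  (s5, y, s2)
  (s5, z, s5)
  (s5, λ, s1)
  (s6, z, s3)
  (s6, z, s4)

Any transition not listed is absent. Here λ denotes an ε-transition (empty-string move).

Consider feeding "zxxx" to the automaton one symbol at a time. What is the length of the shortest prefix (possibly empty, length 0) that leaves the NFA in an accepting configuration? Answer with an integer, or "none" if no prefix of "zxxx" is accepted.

none

Start in {s0}.
Read 'z': s0→∅; now ∅.
The set is empty and remains empty for the remaining 3 symbols.
No reachable set along the way intersects F.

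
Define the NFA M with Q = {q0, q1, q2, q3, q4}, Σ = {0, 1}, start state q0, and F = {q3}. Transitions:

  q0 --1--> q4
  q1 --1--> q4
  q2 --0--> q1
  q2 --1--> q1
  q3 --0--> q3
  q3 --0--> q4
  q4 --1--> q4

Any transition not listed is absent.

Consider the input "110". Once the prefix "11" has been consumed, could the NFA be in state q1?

No

Start in {q0}.
Read '1': {q0} → {q4}.
Read '1': {q4} → {q4}.
State q1 is not in {q4}.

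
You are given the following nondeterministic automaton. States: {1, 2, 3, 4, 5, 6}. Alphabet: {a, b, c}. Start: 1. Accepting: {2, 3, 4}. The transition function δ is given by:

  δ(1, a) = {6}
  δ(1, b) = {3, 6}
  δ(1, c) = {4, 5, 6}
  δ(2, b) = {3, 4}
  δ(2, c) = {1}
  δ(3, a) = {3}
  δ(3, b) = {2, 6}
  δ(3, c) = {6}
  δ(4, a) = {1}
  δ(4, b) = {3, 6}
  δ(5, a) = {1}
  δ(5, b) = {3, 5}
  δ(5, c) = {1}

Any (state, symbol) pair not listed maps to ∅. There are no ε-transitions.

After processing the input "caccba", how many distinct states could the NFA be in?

1

Start in {1}.
Read 'c': 1→{4, 5, 6}; now {4, 5, 6}.
Read 'a': 4→{1}, 5→{1}, 6→∅; now {1}.
Read 'c': 1→{4, 5, 6}; now {4, 5, 6}.
Read 'c': 4→∅, 5→{1}, 6→∅; now {1}.
Read 'b': 1→{3, 6}; now {3, 6}.
Read 'a': 3→{3}, 6→∅; now {3}.
That set has 1 state.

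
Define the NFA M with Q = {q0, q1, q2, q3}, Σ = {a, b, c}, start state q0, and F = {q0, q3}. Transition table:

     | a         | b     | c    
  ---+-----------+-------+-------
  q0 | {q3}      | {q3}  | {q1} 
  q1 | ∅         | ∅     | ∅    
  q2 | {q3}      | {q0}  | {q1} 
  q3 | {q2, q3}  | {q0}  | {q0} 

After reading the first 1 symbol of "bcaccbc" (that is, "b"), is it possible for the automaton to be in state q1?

No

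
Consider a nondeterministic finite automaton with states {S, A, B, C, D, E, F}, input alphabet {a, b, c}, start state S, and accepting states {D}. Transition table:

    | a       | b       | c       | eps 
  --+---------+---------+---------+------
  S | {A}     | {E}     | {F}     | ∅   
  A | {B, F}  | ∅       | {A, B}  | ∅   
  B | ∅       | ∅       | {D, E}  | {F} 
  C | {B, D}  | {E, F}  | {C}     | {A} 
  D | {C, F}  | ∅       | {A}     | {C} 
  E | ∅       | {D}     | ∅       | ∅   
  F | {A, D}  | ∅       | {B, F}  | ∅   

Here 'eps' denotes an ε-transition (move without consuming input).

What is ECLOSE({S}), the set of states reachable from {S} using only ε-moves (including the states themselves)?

{S}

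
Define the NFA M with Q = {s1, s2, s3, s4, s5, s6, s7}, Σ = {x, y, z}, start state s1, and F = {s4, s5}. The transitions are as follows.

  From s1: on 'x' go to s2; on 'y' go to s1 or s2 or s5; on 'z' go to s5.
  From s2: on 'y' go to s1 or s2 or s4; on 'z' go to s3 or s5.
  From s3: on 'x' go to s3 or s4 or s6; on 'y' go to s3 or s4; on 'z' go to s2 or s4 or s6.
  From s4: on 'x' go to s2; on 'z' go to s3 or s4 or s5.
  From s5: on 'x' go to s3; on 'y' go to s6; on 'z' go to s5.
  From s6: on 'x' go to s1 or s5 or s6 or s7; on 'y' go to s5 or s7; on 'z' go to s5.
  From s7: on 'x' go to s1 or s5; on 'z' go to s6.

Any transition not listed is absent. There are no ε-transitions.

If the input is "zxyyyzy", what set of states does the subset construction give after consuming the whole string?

{s1, s2, s3, s4, s5, s6, s7}

Start in {s1}.
Read 'z': s1→{s5}; now {s5}.
Read 'x': s5→{s3}; now {s3}.
Read 'y': s3→{s3, s4}; now {s3, s4}.
Read 'y': s3→{s3, s4}, s4→∅; now {s3, s4}.
Read 'y': s3→{s3, s4}, s4→∅; now {s3, s4}.
Read 'z': s3→{s2, s4, s6}, s4→{s3, s4, s5}; now {s2, s3, s4, s5, s6}.
Read 'y': s2→{s1, s2, s4}, s3→{s3, s4}, s4→∅, s5→{s6}, s6→{s5, s7}; now {s1, s2, s3, s4, s5, s6, s7}.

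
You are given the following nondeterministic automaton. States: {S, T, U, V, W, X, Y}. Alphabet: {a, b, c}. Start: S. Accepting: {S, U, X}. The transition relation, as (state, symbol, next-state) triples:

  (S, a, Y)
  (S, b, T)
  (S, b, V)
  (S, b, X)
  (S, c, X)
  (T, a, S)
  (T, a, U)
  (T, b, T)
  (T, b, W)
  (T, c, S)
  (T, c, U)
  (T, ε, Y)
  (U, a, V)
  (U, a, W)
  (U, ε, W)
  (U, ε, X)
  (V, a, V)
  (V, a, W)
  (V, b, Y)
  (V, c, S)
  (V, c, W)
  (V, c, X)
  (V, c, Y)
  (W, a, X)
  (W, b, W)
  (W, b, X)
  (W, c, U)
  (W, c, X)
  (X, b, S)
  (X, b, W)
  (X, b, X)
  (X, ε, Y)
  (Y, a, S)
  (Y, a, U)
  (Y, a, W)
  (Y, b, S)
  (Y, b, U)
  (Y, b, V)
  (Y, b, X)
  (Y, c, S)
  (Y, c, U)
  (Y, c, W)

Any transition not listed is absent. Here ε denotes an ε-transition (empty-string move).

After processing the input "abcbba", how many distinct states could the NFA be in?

Start in {S}.
Read 'a': S→{Y}; now {Y}.
Read 'b': Y→{S, U, V, X}; union {S, U, V, X}; ε-closure = {S, U, V, W, X, Y}.
Read 'c': S→{X}, U→∅, V→{S, W, X, Y}, W→{U, X}, X→∅, Y→{S, U, W}; now {S, U, W, X, Y}.
Read 'b': S→{T, V, X}, U→∅, W→{W, X}, X→{S, W, X}, Y→{S, U, V, X}; union {S, T, U, V, W, X}; ε-closure = {S, T, U, V, W, X, Y}.
Read 'b': S→{T, V, X}, T→{T, W}, U→∅, V→{Y}, W→{W, X}, X→{S, W, X}, Y→{S, U, V, X}; now {S, T, U, V, W, X, Y}.
Read 'a': S→{Y}, T→{S, U}, U→{V, W}, V→{V, W}, W→{X}, X→∅, Y→{S, U, W}; now {S, U, V, W, X, Y}.
That set has 6 states.

6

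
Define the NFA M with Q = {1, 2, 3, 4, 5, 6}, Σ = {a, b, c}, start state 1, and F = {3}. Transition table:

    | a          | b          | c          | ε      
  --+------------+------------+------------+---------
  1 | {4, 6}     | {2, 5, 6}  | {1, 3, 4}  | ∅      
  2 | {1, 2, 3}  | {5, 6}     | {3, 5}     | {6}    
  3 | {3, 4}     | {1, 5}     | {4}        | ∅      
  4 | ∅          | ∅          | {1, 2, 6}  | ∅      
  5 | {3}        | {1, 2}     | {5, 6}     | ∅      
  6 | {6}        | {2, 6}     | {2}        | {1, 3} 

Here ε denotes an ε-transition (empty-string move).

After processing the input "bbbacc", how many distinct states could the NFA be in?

Start in {1}.
Read 'b': {1} → {1, 2, 3, 5, 6}.
Read 'b': {1, 2, 3, 5, 6} → {1, 2, 3, 5, 6}.
Read 'b': {1, 2, 3, 5, 6} → {1, 2, 3, 5, 6}.
Read 'a': {1, 2, 3, 5, 6} → {1, 2, 3, 4, 6}.
Read 'c': {1, 2, 3, 4, 6} → {1, 2, 3, 4, 5, 6}.
Read 'c': {1, 2, 3, 4, 5, 6} → {1, 2, 3, 4, 5, 6}.
That set has 6 states.

6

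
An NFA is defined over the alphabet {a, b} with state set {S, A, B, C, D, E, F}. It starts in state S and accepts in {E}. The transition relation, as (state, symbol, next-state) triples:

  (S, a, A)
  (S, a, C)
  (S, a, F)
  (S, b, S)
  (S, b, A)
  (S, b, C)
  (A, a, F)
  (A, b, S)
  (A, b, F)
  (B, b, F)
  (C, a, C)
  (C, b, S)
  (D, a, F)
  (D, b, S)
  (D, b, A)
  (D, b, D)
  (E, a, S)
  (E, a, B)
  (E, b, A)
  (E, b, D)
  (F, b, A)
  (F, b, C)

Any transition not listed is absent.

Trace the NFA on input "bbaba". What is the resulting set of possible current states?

{A, C, F}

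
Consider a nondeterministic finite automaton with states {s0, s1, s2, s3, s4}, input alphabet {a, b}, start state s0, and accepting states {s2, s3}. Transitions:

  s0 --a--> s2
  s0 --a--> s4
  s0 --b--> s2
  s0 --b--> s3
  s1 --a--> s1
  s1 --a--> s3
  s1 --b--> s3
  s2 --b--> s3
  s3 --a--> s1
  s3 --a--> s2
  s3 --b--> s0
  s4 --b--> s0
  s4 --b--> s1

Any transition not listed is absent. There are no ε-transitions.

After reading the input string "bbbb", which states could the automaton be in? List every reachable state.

{s0, s2, s3}

Start in {s0}.
Read 'b': {s0} → {s2, s3}.
Read 'b': {s2, s3} → {s0, s3}.
Read 'b': {s0, s3} → {s0, s2, s3}.
Read 'b': {s0, s2, s3} → {s0, s2, s3}.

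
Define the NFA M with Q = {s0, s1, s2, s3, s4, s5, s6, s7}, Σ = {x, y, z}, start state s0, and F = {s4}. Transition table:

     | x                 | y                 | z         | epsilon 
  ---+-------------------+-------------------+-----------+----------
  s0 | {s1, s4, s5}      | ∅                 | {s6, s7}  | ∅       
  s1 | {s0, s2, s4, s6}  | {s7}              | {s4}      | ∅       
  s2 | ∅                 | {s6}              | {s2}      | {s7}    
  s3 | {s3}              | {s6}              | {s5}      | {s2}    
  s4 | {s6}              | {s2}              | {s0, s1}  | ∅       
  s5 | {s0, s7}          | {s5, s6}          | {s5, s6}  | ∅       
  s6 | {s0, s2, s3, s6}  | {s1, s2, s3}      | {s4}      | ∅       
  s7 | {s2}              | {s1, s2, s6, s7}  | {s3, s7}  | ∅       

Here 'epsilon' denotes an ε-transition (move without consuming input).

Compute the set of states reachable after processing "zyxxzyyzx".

Start in {s0}.
Read 'z': {s0} → {s6, s7}.
Read 'y': {s6, s7} → {s1, s2, s3, s6, s7}.
Read 'x': {s1, s2, s3, s6, s7} → {s0, s2, s3, s4, s6, s7}.
Read 'x': {s0, s2, s3, s4, s6, s7} → {s0, s1, s2, s3, s4, s5, s6, s7}.
Read 'z': {s0, s1, s2, s3, s4, s5, s6, s7} → {s0, s1, s2, s3, s4, s5, s6, s7}.
Read 'y': {s0, s1, s2, s3, s4, s5, s6, s7} → {s1, s2, s3, s5, s6, s7}.
Read 'y': {s1, s2, s3, s5, s6, s7} → {s1, s2, s3, s5, s6, s7}.
Read 'z': {s1, s2, s3, s5, s6, s7} → {s2, s3, s4, s5, s6, s7}.
Read 'x': {s2, s3, s4, s5, s6, s7} → {s0, s2, s3, s6, s7}.

{s0, s2, s3, s6, s7}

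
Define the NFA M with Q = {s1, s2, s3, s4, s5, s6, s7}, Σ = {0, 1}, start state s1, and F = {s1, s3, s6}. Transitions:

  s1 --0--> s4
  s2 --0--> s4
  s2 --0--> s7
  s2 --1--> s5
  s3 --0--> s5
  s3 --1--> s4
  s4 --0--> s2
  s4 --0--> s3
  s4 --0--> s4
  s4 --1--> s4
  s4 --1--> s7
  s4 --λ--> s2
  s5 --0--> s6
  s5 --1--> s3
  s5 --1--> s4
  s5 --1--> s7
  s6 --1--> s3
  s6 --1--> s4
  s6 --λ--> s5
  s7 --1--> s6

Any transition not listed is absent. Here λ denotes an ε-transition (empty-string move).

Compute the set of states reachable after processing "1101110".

∅

Start in {s1}.
Read '1': {s1} → ∅.
The set is empty and remains empty for the remaining 6 symbols.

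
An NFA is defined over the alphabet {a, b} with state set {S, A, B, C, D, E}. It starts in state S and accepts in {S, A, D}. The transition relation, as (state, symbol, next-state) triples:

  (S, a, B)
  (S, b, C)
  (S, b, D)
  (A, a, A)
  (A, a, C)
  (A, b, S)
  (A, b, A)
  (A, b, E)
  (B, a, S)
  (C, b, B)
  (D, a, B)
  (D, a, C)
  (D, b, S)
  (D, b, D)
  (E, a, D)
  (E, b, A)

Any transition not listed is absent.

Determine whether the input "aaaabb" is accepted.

Start in {S}.
Read 'a': S→{B}; now {B}.
Read 'a': B→{S}; now {S}.
Read 'a': S→{B}; now {B}.
Read 'a': B→{S}; now {S}.
Read 'b': S→{C, D}; now {C, D}.
Read 'b': C→{B}, D→{S, D}; now {S, B, D}.
The final set {S, B, D} contains the accepting states S, D.

Yes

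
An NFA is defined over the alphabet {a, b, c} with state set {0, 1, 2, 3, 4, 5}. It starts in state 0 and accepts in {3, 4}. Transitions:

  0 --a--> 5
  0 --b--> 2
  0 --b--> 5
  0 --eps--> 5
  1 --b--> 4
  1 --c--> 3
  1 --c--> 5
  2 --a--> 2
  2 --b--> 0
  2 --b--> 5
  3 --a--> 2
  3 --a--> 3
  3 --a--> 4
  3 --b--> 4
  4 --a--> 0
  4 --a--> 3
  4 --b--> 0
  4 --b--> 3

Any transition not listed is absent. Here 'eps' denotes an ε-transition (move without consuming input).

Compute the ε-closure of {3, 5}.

{3, 5}

Begin with {3, 5}.
No ε-moves leave this set, so the closure equals the set itself.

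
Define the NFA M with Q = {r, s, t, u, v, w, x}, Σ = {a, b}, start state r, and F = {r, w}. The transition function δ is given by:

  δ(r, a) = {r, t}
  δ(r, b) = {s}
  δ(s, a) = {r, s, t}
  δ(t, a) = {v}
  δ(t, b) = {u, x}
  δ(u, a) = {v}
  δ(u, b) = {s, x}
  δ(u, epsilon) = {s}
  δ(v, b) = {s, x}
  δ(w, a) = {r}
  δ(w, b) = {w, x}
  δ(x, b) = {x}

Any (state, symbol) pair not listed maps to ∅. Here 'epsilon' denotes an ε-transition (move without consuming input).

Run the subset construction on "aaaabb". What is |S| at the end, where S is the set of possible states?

Start in {r}.
Read 'a': {r} → {r, t}.
Read 'a': {r, t} → {r, t, v}.
Read 'a': {r, t, v} → {r, t, v}.
Read 'a': {r, t, v} → {r, t, v}.
Read 'b': {r, t, v} → {s, u, x}.
Read 'b': {s, u, x} → {s, x}.
That set has 2 states.

2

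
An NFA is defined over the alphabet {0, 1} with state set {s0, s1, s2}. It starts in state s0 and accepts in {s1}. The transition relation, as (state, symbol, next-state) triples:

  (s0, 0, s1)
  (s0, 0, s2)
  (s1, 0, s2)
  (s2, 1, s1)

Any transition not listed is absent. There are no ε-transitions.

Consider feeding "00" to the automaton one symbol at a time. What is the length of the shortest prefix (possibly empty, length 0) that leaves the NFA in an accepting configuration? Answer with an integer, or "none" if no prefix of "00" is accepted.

1

Start in {s0}.
Read '0': s0→{s1, s2}; now {s1, s2}.
None of the earlier sets intersect F, but {s1, s2} does.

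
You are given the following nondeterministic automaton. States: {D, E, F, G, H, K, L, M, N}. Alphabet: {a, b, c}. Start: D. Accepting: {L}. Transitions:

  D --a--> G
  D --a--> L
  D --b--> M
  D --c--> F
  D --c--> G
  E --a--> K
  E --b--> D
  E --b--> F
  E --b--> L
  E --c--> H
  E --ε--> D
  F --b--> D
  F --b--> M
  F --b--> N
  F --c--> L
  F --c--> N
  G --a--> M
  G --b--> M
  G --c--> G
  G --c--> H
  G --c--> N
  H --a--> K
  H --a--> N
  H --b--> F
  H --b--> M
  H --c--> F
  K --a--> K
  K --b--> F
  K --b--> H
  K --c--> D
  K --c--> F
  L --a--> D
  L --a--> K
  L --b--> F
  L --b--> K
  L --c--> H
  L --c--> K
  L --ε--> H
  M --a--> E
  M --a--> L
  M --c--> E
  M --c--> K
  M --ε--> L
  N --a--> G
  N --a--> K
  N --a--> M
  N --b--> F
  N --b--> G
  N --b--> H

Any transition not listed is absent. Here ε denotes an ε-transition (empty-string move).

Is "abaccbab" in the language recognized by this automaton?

Start in {D}.
Read 'a': D→{G, L}; union {G, L}; ε-closure = {G, H, L}.
Read 'b': G→{M}, H→{F, M}, L→{F, K}; union {F, K, M}; ε-closure = {F, H, K, L, M}.
Read 'a': F→∅, H→{K, N}, K→{K}, L→{D, K}, M→{E, L}; union {D, E, K, L, N}; ε-closure = {D, E, H, K, L, N}.
Read 'c': D→{F, G}, E→{H}, H→{F}, K→{D, F}, L→{H, K}, N→∅; now {D, F, G, H, K}.
Read 'c': D→{F, G}, F→{L, N}, G→{G, H, N}, H→{F}, K→{D, F}; now {D, F, G, H, L, N}.
Read 'b': D→{M}, F→{D, M, N}, G→{M}, H→{F, M}, L→{F, K}, N→{F, G, H}; union {D, F, G, H, K, M, N}; ε-closure = {D, F, G, H, K, L, M, N}.
Read 'a': D→{G, L}, F→∅, G→{M}, H→{K, N}, K→{K}, L→{D, K}, M→{E, L}, N→{G, K, M}; union {D, E, G, K, L, M, N}; ε-closure = {D, E, G, H, K, L, M, N}.
Read 'b': D→{M}, E→{D, F, L}, G→{M}, H→{F, M}, K→{F, H}, L→{F, K}, M→∅, N→{F, G, H}; now {D, F, G, H, K, L, M}.
The final set {D, F, G, H, K, L, M} contains the accepting state L.

Yes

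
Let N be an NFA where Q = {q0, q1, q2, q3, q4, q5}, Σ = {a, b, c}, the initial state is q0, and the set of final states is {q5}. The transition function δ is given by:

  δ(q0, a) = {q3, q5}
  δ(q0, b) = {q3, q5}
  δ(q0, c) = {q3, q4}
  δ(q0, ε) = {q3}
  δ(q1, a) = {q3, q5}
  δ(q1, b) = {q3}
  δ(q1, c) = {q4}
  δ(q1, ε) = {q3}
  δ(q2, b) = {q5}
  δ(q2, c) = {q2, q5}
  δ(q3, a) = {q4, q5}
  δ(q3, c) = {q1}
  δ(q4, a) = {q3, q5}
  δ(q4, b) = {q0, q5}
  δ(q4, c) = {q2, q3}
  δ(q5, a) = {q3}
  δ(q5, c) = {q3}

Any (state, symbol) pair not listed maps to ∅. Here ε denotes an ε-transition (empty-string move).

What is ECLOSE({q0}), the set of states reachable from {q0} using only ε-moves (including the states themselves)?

{q0, q3}

Begin with {q0}.
ε-move q0 → q3; add q3.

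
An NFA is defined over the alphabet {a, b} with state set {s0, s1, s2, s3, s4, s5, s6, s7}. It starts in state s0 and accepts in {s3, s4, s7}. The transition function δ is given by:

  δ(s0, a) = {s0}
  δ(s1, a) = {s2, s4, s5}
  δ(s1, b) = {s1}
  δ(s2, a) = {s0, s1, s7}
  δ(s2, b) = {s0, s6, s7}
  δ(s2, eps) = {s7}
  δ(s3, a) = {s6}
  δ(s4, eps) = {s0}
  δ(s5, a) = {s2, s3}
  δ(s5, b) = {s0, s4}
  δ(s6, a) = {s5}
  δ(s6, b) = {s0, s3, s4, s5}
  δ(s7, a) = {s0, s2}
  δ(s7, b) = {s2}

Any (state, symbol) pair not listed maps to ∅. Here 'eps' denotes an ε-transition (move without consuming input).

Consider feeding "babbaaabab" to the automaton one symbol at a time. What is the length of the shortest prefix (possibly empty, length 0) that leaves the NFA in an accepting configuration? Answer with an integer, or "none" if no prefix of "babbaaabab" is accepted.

Start in {s0}.
Read 'b': {s0} → ∅.
The set is empty and remains empty for the remaining 9 symbols.
No reachable set along the way intersects F.

none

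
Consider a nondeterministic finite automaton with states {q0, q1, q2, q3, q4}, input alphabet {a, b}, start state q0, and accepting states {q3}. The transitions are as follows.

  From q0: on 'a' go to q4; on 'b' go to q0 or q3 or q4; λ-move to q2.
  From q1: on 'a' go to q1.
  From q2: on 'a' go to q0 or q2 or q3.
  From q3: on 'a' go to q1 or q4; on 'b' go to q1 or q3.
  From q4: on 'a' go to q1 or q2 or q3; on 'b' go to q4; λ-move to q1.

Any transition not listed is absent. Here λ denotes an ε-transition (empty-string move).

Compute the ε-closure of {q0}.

Begin with {q0}.
ε-move q0 → q2; add q2.

{q0, q2}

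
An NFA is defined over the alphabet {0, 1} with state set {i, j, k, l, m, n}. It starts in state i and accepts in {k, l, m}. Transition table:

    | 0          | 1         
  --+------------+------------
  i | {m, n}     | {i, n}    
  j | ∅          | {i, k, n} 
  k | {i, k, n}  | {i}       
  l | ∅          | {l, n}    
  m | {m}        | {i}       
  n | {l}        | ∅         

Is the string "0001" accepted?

No

Start in {i}.
Read '0': i→{m, n}; now {m, n}.
Read '0': m→{m}, n→{l}; now {l, m}.
Read '0': l→∅, m→{m}; now {m}.
Read '1': m→{i}; now {i}.
The final set {i} contains no accepting state.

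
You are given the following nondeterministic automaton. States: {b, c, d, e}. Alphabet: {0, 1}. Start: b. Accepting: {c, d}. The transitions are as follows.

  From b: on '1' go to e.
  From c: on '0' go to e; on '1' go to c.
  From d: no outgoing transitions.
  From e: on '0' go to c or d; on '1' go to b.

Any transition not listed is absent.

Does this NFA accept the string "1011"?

Start in {b}.
Read '1': {b} → {e}.
Read '0': {e} → {c, d}.
Read '1': {c, d} → {c}.
Read '1': {c} → {c}.
The final set {c} contains the accepting state c.

Yes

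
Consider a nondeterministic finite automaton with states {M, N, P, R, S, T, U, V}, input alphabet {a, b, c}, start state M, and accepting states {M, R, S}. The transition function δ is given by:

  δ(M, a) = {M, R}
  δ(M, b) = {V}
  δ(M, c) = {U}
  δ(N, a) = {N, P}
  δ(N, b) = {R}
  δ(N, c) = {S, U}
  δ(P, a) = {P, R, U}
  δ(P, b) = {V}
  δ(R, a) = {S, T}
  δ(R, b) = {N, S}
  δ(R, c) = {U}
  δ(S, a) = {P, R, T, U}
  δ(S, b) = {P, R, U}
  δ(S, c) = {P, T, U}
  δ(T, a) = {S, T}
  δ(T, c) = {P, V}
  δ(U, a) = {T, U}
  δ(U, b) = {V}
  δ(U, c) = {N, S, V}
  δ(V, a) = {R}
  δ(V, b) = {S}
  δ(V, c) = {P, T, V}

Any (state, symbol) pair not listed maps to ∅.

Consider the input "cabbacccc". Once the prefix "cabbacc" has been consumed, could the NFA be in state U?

Yes

Start in {M}.
Read 'c': M→{U}; now {U}.
Read 'a': U→{T, U}; now {T, U}.
Read 'b': T→∅, U→{V}; now {V}.
Read 'b': V→{S}; now {S}.
Read 'a': S→{P, R, T, U}; now {P, R, T, U}.
Read 'c': P→∅, R→{U}, T→{P, V}, U→{N, S, V}; now {N, P, S, U, V}.
Read 'c': N→{S, U}, P→∅, S→{P, T, U}, U→{N, S, V}, V→{P, T, V}; now {N, P, S, T, U, V}.
State U is in {N, P, S, T, U, V}.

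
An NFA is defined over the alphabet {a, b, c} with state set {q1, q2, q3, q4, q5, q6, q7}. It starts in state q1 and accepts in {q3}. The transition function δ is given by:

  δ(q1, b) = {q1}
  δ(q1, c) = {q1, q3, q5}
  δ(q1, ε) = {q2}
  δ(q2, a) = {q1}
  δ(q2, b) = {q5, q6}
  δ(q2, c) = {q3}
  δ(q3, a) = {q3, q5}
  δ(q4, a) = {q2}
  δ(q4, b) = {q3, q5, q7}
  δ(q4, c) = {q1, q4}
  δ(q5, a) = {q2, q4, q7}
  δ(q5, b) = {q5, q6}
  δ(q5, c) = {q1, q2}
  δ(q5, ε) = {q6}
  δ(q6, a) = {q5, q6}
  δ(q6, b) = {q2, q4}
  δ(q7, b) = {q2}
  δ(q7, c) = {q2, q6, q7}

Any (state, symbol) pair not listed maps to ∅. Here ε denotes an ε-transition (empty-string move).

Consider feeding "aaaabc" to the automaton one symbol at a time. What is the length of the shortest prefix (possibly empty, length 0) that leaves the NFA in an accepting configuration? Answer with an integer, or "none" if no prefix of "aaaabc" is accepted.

Start: ε-closure({q1}) = {q1, q2}.
Read 'a': q1→∅, q2→{q1}; union {q1}; ε-closure = {q1, q2}.
Read 'a': q1→∅, q2→{q1}; union {q1}; ε-closure = {q1, q2}.
Read 'a': q1→∅, q2→{q1}; union {q1}; ε-closure = {q1, q2}.
Read 'a': q1→∅, q2→{q1}; union {q1}; ε-closure = {q1, q2}.
Read 'b': q1→{q1}, q2→{q5, q6}; union {q1, q5, q6}; ε-closure = {q1, q2, q5, q6}.
Read 'c': q1→{q1, q3, q5}, q2→{q3}, q5→{q1, q2}, q6→∅; union {q1, q2, q3, q5}; ε-closure = {q1, q2, q3, q5, q6}.
None of the earlier sets intersect F, but {q1, q2, q3, q5, q6} does.

6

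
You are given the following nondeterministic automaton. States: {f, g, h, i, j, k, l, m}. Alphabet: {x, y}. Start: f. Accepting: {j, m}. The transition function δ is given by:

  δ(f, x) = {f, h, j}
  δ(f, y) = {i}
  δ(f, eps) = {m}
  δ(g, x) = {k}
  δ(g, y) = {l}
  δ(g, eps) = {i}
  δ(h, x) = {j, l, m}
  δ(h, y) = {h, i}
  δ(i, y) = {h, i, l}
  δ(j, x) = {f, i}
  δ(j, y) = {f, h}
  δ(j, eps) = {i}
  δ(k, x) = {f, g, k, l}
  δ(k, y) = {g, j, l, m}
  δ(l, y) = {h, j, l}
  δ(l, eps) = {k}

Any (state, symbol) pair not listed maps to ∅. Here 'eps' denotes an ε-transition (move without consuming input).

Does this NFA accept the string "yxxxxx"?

Start: ε-closure({f}) = {f, m}.
Read 'y': {f, m} → {i}.
Read 'x': {i} → ∅.
The set is empty and remains empty for the remaining 4 symbols.
The final set ∅ contains no accepting state.

No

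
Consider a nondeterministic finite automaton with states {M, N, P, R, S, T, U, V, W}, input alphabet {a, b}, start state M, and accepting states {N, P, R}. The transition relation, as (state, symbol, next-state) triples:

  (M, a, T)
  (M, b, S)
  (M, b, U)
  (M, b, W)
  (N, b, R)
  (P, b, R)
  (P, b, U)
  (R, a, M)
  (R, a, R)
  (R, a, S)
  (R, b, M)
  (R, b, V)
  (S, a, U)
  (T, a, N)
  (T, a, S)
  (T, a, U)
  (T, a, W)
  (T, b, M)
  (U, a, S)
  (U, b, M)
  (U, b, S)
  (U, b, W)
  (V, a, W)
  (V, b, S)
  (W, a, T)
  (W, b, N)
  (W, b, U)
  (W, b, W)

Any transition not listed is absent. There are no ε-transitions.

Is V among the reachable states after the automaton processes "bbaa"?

No

Start in {M}.
Read 'b': {M} → {S, U, W}.
Read 'b': {S, U, W} → {M, N, S, U, W}.
Read 'a': {M, N, S, U, W} → {S, T, U}.
Read 'a': {S, T, U} → {N, S, U, W}.
State V is not in {N, S, U, W}.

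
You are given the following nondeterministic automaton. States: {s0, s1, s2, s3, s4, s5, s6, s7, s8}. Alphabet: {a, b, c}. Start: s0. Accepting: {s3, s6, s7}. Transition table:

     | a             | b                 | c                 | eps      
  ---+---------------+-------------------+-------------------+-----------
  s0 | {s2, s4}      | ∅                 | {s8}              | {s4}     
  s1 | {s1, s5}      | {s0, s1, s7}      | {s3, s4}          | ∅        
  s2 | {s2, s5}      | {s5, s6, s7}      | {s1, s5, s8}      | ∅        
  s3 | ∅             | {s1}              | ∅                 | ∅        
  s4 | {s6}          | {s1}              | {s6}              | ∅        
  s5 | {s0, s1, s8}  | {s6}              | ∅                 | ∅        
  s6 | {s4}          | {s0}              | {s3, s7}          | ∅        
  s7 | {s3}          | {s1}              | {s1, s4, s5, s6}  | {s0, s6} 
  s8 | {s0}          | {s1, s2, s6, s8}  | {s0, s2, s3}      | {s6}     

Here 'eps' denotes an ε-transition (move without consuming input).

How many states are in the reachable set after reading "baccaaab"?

1

Start: ε-closure({s0}) = {s0, s4}.
Read 'b': {s0, s4} → {s1}.
Read 'a': {s1} → {s1, s5}.
Read 'c': {s1, s5} → {s3, s4}.
Read 'c': {s3, s4} → {s6}.
Read 'a': {s6} → {s4}.
Read 'a': {s4} → {s6}.
Read 'a': {s6} → {s4}.
Read 'b': {s4} → {s1}.
That set has 1 state.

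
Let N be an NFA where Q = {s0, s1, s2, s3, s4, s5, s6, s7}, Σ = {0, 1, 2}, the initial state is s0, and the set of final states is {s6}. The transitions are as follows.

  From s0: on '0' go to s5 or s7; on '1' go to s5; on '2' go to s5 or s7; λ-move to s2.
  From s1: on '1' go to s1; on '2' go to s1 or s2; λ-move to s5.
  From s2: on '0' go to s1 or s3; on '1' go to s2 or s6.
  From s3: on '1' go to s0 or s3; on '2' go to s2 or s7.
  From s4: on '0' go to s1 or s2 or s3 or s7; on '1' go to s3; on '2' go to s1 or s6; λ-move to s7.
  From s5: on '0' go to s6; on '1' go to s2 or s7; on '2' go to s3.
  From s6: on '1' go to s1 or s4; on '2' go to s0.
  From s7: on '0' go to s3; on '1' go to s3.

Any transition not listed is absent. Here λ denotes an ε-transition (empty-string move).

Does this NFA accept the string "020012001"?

Start: ε-closure({s0}) = {s0, s2}.
Read '0': {s0, s2} → {s1, s3, s5, s7}.
Read '2': {s1, s3, s5, s7} → {s1, s2, s3, s5, s7}.
Read '0': {s1, s2, s3, s5, s7} → {s1, s3, s5, s6}.
Read '0': {s1, s3, s5, s6} → {s6}.
Read '1': {s6} → {s1, s4, s5, s7}.
Read '2': {s1, s4, s5, s7} → {s1, s2, s3, s5, s6}.
Read '0': {s1, s2, s3, s5, s6} → {s1, s3, s5, s6}.
Read '0': {s1, s3, s5, s6} → {s6}.
Read '1': {s6} → {s1, s4, s5, s7}.
The final set {s1, s4, s5, s7} contains no accepting state.

No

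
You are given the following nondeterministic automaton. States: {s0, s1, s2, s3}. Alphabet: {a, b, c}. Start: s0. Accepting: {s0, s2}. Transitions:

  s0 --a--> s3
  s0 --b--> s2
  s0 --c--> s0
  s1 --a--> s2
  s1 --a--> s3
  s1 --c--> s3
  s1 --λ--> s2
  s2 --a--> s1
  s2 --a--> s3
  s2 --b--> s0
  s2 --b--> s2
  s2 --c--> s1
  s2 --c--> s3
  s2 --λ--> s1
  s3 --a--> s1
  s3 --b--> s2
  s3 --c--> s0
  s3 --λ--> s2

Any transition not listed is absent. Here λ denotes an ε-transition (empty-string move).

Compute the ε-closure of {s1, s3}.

{s1, s2, s3}

Begin with {s1, s3}.
ε-move s3 → s2; add s2.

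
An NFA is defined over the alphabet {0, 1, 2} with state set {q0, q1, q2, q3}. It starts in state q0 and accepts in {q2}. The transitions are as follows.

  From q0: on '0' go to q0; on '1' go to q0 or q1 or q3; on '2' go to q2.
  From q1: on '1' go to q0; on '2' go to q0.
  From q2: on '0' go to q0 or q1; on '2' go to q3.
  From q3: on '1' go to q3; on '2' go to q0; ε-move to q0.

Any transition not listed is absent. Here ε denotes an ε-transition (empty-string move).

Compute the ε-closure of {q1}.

Begin with {q1}.
No ε-moves leave this set, so the closure equals the set itself.

{q1}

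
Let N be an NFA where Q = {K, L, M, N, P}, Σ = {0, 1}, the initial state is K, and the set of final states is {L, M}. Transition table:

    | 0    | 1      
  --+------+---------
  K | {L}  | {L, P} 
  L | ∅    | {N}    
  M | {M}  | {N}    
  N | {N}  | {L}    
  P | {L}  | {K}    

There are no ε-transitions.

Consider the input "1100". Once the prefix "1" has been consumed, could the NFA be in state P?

Start in {K}.
Read '1': K→{L, P}; now {L, P}.
State P is in {L, P}.

Yes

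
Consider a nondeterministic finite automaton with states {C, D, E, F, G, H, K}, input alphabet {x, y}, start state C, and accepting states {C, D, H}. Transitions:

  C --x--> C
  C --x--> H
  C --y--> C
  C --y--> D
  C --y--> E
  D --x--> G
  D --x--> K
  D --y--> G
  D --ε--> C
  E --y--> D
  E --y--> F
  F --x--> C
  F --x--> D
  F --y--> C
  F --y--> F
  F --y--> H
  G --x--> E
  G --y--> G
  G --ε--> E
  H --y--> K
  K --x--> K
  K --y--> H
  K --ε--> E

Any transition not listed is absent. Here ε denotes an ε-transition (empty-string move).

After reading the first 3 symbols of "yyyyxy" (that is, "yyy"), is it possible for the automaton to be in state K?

No

Start in {C}.
Read 'y': {C} → {C, D, E}.
Read 'y': {C, D, E} → {C, D, E, F, G}.
Read 'y': {C, D, E, F, G} → {C, D, E, F, G, H}.
State K is not in {C, D, E, F, G, H}.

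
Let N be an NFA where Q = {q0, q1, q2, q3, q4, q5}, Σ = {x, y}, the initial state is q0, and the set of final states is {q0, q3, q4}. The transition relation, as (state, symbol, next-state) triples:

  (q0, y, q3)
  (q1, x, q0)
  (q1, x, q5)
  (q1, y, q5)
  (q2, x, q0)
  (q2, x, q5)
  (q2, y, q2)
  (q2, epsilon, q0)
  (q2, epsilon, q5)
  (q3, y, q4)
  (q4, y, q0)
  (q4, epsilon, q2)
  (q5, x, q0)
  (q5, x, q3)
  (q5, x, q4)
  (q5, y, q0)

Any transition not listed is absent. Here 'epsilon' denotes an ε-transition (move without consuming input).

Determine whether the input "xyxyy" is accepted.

No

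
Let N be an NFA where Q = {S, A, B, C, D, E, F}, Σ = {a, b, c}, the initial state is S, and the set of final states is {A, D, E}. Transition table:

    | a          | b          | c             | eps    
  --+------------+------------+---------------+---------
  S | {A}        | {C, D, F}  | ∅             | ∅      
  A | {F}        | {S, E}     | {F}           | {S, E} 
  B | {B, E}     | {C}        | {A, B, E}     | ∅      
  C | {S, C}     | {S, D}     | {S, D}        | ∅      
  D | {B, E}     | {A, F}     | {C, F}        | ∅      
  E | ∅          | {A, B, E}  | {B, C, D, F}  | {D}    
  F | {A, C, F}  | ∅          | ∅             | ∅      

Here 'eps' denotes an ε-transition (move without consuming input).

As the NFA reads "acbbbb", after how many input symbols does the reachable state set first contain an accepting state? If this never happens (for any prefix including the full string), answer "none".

1

Start in {S}.
Read 'a': {S} → {S, A, D, E}.
None of the earlier sets intersect F, but {S, A, D, E} does.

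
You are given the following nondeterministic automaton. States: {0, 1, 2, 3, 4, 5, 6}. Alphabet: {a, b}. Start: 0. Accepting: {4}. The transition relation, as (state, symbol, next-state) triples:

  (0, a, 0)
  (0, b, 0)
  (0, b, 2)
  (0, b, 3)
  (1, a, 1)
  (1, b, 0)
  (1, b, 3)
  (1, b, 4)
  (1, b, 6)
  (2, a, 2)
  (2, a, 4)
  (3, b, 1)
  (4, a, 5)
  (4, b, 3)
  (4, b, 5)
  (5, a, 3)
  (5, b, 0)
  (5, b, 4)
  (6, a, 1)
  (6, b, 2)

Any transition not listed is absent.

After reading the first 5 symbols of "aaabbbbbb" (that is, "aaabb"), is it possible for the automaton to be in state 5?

No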